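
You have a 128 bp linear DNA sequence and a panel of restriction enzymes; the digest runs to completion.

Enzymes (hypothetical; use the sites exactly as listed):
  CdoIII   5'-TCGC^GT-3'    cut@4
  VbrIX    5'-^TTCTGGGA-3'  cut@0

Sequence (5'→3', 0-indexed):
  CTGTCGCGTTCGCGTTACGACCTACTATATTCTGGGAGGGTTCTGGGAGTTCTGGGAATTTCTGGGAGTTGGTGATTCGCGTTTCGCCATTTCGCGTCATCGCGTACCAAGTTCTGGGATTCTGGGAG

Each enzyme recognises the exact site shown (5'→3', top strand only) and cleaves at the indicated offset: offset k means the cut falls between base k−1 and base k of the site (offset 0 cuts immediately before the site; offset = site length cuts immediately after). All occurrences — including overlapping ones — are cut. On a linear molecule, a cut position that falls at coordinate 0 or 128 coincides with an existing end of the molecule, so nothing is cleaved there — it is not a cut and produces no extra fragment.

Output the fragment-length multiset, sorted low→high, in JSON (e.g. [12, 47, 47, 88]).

Per-enzyme occurrences:
  CdoIII (TCGCGT, off=4): starts [3, 9, 76, 91, 99] → cuts [7, 13, 80, 95, 103]
  VbrIX (TTCTGGGA, off=0): starts [29, 40, 49, 59, 111, 119] → cuts [29, 40, 49, 59, 111, 119]

Pooled cuts: [7, 13, 29, 40, 49, 59, 80, 95, 103, 111, 119]

Fragment lengths:
  [0,7): 7 bp
  [7,13): 6 bp
  [13,29): 16 bp
  [29,40): 11 bp
  [40,49): 9 bp
  [49,59): 10 bp
  [59,80): 21 bp
  [80,95): 15 bp
  [95,103): 8 bp
  [103,111): 8 bp
  [111,119): 8 bp
  [119,128): 9 bp

[6,7,8,8,8,9,9,10,11,15,16,21]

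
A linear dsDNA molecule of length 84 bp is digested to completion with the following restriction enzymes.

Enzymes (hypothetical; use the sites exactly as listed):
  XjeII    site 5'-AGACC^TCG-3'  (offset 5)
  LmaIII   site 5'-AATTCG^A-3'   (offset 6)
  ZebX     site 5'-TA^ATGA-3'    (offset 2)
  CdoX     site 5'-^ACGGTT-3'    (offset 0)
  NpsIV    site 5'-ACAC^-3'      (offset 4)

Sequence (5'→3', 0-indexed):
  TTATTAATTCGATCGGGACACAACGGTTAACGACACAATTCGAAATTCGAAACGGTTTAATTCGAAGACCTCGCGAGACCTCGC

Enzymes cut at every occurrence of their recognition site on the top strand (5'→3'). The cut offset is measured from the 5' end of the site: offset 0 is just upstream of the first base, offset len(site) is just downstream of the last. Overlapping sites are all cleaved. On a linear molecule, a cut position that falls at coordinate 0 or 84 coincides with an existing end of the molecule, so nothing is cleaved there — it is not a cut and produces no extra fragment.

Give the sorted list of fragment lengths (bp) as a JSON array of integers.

Site scan:
  XjeII (AGACCTCG, off=5): starts [65, 75] → cuts [70, 80]
  LmaIII (AATTCGA, off=6): starts [5, 36, 43, 58] → cuts [11, 42, 49, 64]
  ZebX (TAATGA, off=2): no sites
  CdoX (ACGGTT, off=0): starts [22, 51] → cuts [22, 51]
  NpsIV (ACAC, off=4): starts [17, 32] → cuts [21, 36]

Pooled cuts: [11, 21, 22, 36, 42, 49, 51, 64, 70, 80]

Fragments:
  [0,11): 11 bp
  [11,21): 10 bp
  [21,22): 1 bp
  [22,36): 14 bp
  [36,42): 6 bp
  [42,49): 7 bp
  [49,51): 2 bp
  [51,64): 13 bp
  [64,70): 6 bp
  [70,80): 10 bp
  [80,84): 4 bp

[1,2,4,6,6,7,10,10,11,13,14]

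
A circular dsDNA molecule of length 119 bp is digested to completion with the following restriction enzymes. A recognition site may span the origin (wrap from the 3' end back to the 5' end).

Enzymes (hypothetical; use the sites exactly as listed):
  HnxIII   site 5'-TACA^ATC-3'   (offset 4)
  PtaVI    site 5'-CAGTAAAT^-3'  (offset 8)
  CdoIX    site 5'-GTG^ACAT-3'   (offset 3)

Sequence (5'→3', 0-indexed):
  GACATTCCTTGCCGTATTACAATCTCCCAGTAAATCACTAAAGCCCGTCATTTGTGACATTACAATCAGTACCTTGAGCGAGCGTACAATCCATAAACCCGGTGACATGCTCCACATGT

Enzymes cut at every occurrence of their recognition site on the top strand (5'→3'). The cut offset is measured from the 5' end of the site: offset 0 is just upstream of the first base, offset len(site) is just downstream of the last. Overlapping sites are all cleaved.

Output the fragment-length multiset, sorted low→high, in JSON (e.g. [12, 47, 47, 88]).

Per-enzyme occurrences:
  HnxIII (TACAATC, off=4): starts [17, 60, 84] → cuts [21, 64, 88]
  PtaVI (CAGTAAAT, off=8): starts [27] → cuts [35]
  CdoIX (GTGACAT, off=3): starts [53, 101, 117] → cuts [1, 56, 104]

All cut coordinates (distinct, sorted): [1, 21, 35, 56, 64, 88, 104]

Fragment lengths:
  1→21: 20 bp
  21→35: 14 bp
  35→56: 21 bp
  56→64: 8 bp
  64→88: 24 bp
  88→104: 16 bp
  104→1 (wrap): 119-104+1 = 16 bp

[8,14,16,16,20,21,24]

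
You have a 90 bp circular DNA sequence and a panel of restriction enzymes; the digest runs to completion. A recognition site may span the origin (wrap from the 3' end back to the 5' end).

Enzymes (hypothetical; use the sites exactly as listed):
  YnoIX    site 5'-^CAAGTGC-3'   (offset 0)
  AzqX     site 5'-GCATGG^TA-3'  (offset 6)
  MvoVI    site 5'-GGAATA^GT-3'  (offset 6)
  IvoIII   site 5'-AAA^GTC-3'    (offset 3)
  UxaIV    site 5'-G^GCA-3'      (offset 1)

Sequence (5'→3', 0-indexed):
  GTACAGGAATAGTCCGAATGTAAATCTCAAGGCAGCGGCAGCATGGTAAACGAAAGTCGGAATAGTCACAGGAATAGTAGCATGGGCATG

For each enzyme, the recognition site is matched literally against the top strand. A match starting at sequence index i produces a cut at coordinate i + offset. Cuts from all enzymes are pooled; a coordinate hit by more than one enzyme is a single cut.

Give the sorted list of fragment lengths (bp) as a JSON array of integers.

[6,6,9,9,9,9,10,12,20]

Site scan:
  YnoIX (CAAGTGC, off=0): no sites
  AzqX GCATGGTA/6: at [40, 85] ⇒ [1, 46]
  MvoVI GGAATAGT/6: at [5, 58, 70] ⇒ [11, 64, 76]
  IvoIII AAAGTC/3: at [52] ⇒ [55]
  UxaIV GGCA/1: at [30, 36, 84] ⇒ [31, 37, 85]

Pooled cuts: [1, 11, 31, 37, 46, 55, 64, 76, 85]

Fragments:
  1→11: 10 bp
  11→31: 20 bp
  31→37: 6 bp
  37→46: 9 bp
  46→55: 9 bp
  55→64: 9 bp
  64→76: 12 bp
  76→85: 9 bp
  85→1 (wrap): 90-85+1 = 6 bp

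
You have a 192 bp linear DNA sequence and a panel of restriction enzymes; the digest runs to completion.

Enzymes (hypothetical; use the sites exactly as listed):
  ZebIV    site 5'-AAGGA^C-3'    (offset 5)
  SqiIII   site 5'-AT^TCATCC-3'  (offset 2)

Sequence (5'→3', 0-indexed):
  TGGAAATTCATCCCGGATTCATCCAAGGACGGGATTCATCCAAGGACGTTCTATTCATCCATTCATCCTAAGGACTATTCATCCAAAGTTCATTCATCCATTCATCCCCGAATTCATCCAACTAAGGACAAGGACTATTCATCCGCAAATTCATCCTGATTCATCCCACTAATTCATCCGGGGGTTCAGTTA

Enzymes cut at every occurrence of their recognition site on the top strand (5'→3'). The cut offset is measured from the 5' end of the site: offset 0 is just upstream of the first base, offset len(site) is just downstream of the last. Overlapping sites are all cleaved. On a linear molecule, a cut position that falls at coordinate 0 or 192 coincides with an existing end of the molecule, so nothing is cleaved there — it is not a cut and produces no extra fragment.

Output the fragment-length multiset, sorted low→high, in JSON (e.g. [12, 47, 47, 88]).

Per-enzyme occurrences:
  ZebIV (AAGGAC, off=5): starts [24, 41, 69, 123, 129] → cuts [29, 46, 74, 128, 134]
  SqiIII (ATTCATCC, off=2): starts [5, 16, 33, 52, 60, 76, 91, 99, 111, 136, 148, 158, 171] → cuts [7, 18, 35, 54, 62, 78, 93, 101, 113, 138, 150, 160, 173]

All cut coordinates (distinct, sorted): [7, 18, 29, 35, 46, 54, 62, 74, 78, 93, 101, 113, 128, 134, 138, 150, 160, 173]

Fragment lengths:
  [0,7): 7 bp
  [7,18): 11 bp
  [18,29): 11 bp
  [29,35): 6 bp
  [35,46): 11 bp
  [46,54): 8 bp
  [54,62): 8 bp
  [62,74): 12 bp
  [74,78): 4 bp
  [78,93): 15 bp
  [93,101): 8 bp
  [101,113): 12 bp
  [113,128): 15 bp
  [128,134): 6 bp
  [134,138): 4 bp
  [138,150): 12 bp
  [150,160): 10 bp
  [160,173): 13 bp
  [173,192): 19 bp

[4,4,6,6,7,8,8,8,10,11,11,11,12,12,12,13,15,15,19]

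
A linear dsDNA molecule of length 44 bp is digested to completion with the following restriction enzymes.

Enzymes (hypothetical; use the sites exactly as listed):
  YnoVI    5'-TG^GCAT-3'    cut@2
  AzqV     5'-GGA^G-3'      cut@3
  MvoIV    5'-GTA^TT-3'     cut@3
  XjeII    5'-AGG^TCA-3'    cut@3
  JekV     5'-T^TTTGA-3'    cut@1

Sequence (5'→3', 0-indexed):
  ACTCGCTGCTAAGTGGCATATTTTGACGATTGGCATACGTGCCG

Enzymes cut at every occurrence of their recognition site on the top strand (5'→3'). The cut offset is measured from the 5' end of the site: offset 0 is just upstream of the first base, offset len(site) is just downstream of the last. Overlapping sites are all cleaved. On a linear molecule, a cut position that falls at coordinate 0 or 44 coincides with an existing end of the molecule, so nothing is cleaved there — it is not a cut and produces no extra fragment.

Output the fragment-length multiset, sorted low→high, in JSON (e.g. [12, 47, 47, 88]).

[6,11,12,15]

Per-enzyme occurrences:
  YnoVI (TGGCAT, off=2): starts [13, 30] → cuts [15, 32]
  AzqV (GGAG, off=3): no sites
  MvoIV (GTATT, off=3): no sites
  XjeII (AGGTCA, off=3): no sites
  JekV (TTTTGA, off=1): starts [20] → cuts [21]

All cut coordinates (distinct, sorted): [15, 21, 32]

Fragments:
  [0,15): 15 bp
  [15,21): 6 bp
  [21,32): 11 bp
  [32,44): 12 bp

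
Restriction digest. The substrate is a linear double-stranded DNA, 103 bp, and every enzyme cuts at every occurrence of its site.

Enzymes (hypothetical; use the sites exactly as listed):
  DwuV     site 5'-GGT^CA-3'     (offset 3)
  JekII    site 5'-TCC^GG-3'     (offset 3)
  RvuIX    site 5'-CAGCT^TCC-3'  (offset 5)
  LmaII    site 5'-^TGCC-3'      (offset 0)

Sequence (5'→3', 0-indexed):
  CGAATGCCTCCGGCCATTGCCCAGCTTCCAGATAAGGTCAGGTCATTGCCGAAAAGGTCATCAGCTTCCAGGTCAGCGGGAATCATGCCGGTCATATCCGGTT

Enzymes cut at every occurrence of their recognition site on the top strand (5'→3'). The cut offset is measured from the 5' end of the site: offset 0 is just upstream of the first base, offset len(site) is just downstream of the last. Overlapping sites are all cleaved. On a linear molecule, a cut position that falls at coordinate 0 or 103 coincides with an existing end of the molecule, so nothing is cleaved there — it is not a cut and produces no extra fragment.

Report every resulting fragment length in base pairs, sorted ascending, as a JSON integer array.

Site scan:
  DwuV GGTCA/3: at [35, 40, 55, 70, 89] ⇒ [38, 43, 58, 73, 92]
  JekII TCCGG/3: at [8, 96] ⇒ [11, 99]
  RvuIX CAGCTTCC/5: at [21, 61] ⇒ [26, 66]
  LmaII TGCC/0: at [4, 17, 46, 85] ⇒ [4, 17, 46, 85]

Pooled cuts: [4, 11, 17, 26, 38, 43, 46, 58, 66, 73, 85, 92, 99]

Fragment lengths:
  [0,4): 4 bp
  [4,11): 7 bp
  [11,17): 6 bp
  [17,26): 9 bp
  [26,38): 12 bp
  [38,43): 5 bp
  [43,46): 3 bp
  [46,58): 12 bp
  [58,66): 8 bp
  [66,73): 7 bp
  [73,85): 12 bp
  [85,92): 7 bp
  [92,99): 7 bp
  [99,103): 4 bp

[3,4,4,5,6,7,7,7,7,8,9,12,12,12]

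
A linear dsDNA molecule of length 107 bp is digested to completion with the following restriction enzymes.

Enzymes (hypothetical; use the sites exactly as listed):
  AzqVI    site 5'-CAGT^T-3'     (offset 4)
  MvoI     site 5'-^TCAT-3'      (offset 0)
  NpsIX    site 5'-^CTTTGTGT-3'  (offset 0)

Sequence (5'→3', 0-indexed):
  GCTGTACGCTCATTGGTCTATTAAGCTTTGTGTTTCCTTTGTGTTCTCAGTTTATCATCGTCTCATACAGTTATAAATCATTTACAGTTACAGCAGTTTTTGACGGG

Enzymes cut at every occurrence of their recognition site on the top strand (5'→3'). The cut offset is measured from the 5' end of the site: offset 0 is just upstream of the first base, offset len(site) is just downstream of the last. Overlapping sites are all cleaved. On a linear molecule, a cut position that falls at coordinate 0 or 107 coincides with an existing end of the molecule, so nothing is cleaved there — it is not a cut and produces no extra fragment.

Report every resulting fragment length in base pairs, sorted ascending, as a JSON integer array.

[3,6,8,9,9,9,10,11,11,15,16]

Scan for sites:
  AzqVI (CAGTT, off=4): starts [47, 67, 84, 93] → cuts [51, 71, 88, 97]
  MvoI (TCAT, off=0): starts [9, 54, 62, 77] → cuts [9, 54, 62, 77]
  NpsIX (CTTTGTGT, off=0): starts [25, 36] → cuts [25, 36]

All cut coordinates (distinct, sorted): [9, 25, 36, 51, 54, 62, 71, 77, 88, 97]

Fragment lengths:
  [0,9): 9 bp
  [9,25): 16 bp
  [25,36): 11 bp
  [36,51): 15 bp
  [51,54): 3 bp
  [54,62): 8 bp
  [62,71): 9 bp
  [71,77): 6 bp
  [77,88): 11 bp
  [88,97): 9 bp
  [97,107): 10 bp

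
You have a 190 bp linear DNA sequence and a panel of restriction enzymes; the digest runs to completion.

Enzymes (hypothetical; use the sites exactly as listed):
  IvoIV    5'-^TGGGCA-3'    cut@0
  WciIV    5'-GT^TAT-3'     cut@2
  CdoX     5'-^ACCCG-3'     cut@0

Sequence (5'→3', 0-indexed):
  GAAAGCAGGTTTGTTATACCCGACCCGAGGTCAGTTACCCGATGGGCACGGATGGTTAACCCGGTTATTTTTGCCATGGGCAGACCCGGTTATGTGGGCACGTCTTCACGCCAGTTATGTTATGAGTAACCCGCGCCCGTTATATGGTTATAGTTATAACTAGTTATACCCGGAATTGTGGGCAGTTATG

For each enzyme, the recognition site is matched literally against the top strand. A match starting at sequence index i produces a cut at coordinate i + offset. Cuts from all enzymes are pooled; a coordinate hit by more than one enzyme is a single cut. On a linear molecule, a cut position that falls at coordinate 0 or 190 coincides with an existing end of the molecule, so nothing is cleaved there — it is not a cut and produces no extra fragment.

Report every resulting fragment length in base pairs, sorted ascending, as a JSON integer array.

[3,3,4,4,5,5,6,6,7,7,7,8,8,8,10,11,11,12,14,14,16,21]

Per-enzyme occurrences:
  IvoIV (TGGGCA, off=0): starts [42, 76, 94, 178] → cuts [42, 76, 94, 178]
  WciIV (GTTAT, off=2): starts [12, 63, 88, 113, 118, 138, 146, 152, 162, 184] → cuts [14, 65, 90, 115, 120, 140, 148, 154, 164, 186]
  CdoX (ACCCG, off=0): starts [17, 22, 36, 58, 83, 128, 167] → cuts [17, 22, 36, 58, 83, 128, 167]

All cut coordinates (distinct, sorted): [14, 17, 22, 36, 42, 58, 65, 76, 83, 90, 94, 115, 120, 128, 140, 148, 154, 164, 167, 178, 186]

Fragment lengths:
  [0,14): 14 bp
  [14,17): 3 bp
  [17,22): 5 bp
  [22,36): 14 bp
  [36,42): 6 bp
  [42,58): 16 bp
  [58,65): 7 bp
  [65,76): 11 bp
  [76,83): 7 bp
  [83,90): 7 bp
  [90,94): 4 bp
  [94,115): 21 bp
  [115,120): 5 bp
  [120,128): 8 bp
  [128,140): 12 bp
  [140,148): 8 bp
  [148,154): 6 bp
  [154,164): 10 bp
  [164,167): 3 bp
  [167,178): 11 bp
  [178,186): 8 bp
  [186,190): 4 bp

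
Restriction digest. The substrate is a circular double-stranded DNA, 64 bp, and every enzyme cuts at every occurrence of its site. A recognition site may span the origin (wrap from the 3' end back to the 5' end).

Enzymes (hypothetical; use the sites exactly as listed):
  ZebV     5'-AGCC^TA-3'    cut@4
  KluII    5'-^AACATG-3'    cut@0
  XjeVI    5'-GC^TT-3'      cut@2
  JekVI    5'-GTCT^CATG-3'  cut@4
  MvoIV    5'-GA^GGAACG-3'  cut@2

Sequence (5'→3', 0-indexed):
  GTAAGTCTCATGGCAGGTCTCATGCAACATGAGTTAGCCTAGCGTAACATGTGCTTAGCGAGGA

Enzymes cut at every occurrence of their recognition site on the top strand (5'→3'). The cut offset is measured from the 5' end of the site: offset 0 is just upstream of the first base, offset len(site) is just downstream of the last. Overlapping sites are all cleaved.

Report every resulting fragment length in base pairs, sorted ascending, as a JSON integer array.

[5,6,9,12,14,18]

Per-enzyme occurrences:
  ZebV AGCCTA/4: at [35] ⇒ [39]
  KluII AACATG/0: at [25, 45] ⇒ [25, 45]
  XjeVI GCTT/2: at [52] ⇒ [54]
  JekVI GTCTCATG/4: at [4, 16] ⇒ [8, 20]
  MvoIV (GAGGAACG, off=2): no sites

Pooled cuts: [8, 20, 25, 39, 45, 54]

Fragments:
  8→20: 12 bp
  20→25: 5 bp
  25→39: 14 bp
  39→45: 6 bp
  45→54: 9 bp
  54→8 (wrap): 64-54+8 = 18 bp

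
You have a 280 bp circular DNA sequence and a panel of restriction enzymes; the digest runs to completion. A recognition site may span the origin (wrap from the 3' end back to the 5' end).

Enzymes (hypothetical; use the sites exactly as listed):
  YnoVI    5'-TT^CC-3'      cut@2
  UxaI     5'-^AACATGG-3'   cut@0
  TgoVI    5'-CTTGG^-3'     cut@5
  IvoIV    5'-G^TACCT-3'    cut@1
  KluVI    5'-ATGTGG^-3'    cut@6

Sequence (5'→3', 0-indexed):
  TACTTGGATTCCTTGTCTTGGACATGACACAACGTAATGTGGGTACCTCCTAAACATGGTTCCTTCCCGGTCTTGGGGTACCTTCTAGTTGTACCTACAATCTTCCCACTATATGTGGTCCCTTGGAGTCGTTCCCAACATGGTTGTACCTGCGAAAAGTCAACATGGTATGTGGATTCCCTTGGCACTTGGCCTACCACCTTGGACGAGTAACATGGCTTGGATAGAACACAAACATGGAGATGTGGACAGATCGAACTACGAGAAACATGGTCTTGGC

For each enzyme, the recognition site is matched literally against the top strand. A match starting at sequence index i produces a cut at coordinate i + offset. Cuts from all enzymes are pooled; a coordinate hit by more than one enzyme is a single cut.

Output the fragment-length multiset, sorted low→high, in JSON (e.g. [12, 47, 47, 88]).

[1,2,3,3,3,4,6,7,7,7,8,8,9,9,10,10,11,11,12,13,13,13,13,14,14,15,15,18,21]

Site scan:
  YnoVI (TTCC, off=2): starts [8, 59, 63, 102, 131, 176] → cuts [10, 61, 65, 104, 133, 178]
  UxaI (AACATGG, off=0): starts [52, 136, 161, 211, 233, 266] → cuts [52, 136, 161, 211, 233, 266]
  TgoVI (CTTGG, off=5): starts [2, 16, 71, 121, 180, 187, 200, 218, 274] → cuts [7, 21, 76, 126, 185, 192, 205, 223, 279]
  IvoIV (GTACCT, off=1): starts [42, 77, 90, 145] → cuts [43, 78, 91, 146]
  KluVI (ATGTGG, off=6): starts [36, 112, 169, 242] → cuts [42, 118, 175, 248]

Pooled cuts: [7, 10, 21, 42, 43, 52, 61, 65, 76, 78, 91, 104, 118, 126, 133, 136, 146, 161, 175, 178, 185, 192, 205, 211, 223, 233, 248, 266, 279]

Fragments:
  7→10: 3 bp
  10→21: 11 bp
  21→42: 21 bp
  42→43: 1 bp
  43→52: 9 bp
  52→61: 9 bp
  61→65: 4 bp
  65→76: 11 bp
  76→78: 2 bp
  78→91: 13 bp
  91→104: 13 bp
  104→118: 14 bp
  118→126: 8 bp
  126→133: 7 bp
  133→136: 3 bp
  136→146: 10 bp
  146→161: 15 bp
  161→175: 14 bp
  175→178: 3 bp
  178→185: 7 bp
  185→192: 7 bp
  192→205: 13 bp
  205→211: 6 bp
  211→223: 12 bp
  223→233: 10 bp
  233→248: 15 bp
  248→266: 18 bp
  266→279: 13 bp
  279→7 (wrap): 280-279+7 = 8 bp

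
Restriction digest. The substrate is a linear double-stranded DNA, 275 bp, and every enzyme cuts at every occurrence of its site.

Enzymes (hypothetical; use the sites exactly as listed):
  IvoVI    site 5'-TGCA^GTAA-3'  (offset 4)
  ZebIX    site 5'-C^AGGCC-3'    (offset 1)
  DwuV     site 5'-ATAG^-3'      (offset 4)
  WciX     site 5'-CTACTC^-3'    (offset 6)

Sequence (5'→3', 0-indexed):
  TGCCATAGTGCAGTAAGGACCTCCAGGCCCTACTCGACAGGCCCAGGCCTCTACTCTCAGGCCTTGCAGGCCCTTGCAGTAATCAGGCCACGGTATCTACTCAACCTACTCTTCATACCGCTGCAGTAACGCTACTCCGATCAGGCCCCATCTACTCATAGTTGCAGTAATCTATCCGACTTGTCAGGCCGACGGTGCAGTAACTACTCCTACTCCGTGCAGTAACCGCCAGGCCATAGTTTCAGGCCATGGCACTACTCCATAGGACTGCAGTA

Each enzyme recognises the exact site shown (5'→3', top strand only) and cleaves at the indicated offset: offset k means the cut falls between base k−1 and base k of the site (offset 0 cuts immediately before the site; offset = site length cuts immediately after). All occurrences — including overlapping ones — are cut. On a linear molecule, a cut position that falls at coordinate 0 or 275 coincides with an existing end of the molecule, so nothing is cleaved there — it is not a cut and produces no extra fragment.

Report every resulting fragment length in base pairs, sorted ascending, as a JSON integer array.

Site scan:
  IvoVI (TGCAGTAA, off=4): starts [8, 74, 121, 162, 195, 217] → cuts [12, 78, 125, 166, 199, 221]
  ZebIX (CAGGCC, off=1): starts [23, 37, 43, 57, 66, 83, 141, 184, 229, 242] → cuts [24, 38, 44, 58, 67, 84, 142, 185, 230, 243]
  DwuV (ATAG, off=4): starts [4, 157, 235, 261] → cuts [8, 161, 239, 265]
  WciX (CTACTC, off=6): starts [29, 50, 96, 105, 131, 151, 203, 209, 254] → cuts [35, 56, 102, 111, 137, 157, 209, 215, 260]

Pooled cuts: [8, 12, 24, 35, 38, 44, 56, 58, 67, 78, 84, 102, 111, 125, 137, 142, 157, 161, 166, 185, 199, 209, 215, 221, 230, 239, 243, 260, 265]

Fragments:
  [0,8): 8 bp
  [8,12): 4 bp
  [12,24): 12 bp
  [24,35): 11 bp
  [35,38): 3 bp
  [38,44): 6 bp
  [44,56): 12 bp
  [56,58): 2 bp
  [58,67): 9 bp
  [67,78): 11 bp
  [78,84): 6 bp
  [84,102): 18 bp
  [102,111): 9 bp
  [111,125): 14 bp
  [125,137): 12 bp
  [137,142): 5 bp
  [142,157): 15 bp
  [157,161): 4 bp
  [161,166): 5 bp
  [166,185): 19 bp
  [185,199): 14 bp
  [199,209): 10 bp
  [209,215): 6 bp
  [215,221): 6 bp
  [221,230): 9 bp
  [230,239): 9 bp
  [239,243): 4 bp
  [243,260): 17 bp
  [260,265): 5 bp
  [265,275): 10 bp

[2,3,4,4,4,5,5,5,6,6,6,6,8,9,9,9,9,10,10,11,11,12,12,12,14,14,15,17,18,19]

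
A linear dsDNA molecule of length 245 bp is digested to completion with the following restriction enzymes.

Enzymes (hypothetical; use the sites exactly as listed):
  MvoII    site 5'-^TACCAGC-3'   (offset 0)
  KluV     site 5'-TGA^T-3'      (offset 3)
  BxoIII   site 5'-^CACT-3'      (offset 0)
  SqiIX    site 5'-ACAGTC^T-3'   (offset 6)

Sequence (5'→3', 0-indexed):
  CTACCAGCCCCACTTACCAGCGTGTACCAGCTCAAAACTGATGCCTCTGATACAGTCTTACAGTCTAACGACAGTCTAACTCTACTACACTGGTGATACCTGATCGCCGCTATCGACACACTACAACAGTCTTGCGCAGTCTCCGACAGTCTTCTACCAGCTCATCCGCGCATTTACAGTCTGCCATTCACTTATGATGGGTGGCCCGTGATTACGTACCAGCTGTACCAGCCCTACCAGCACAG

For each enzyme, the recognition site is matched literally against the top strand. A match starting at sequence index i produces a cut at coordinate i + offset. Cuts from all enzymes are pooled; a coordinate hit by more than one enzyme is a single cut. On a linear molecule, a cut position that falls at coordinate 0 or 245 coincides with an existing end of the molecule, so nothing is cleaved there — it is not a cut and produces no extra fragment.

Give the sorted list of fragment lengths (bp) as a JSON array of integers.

[1,3,4,5,7,7,7,8,9,9,9,9,9,9,10,11,11,11,13,14,15,17,20,27]

Site scan:
  MvoII (TACCAGC, off=0): starts [1, 14, 24, 154, 216, 225, 234] → cuts [1, 14, 24, 154, 216, 225, 234]
  KluV (TGAT, off=3): starts [38, 47, 93, 100, 194, 208] → cuts [41, 50, 96, 103, 197, 211]
  BxoIII (CACT, off=0): starts [10, 87, 118, 188] → cuts [10, 87, 118, 188]
  SqiIX (ACAGTCT, off=6): starts [51, 59, 70, 125, 145, 175] → cuts [57, 65, 76, 131, 151, 181]

Pooled cuts: [1, 10, 14, 24, 41, 50, 57, 65, 76, 87, 96, 103, 118, 131, 151, 154, 181, 188, 197, 211, 216, 225, 234]

Fragment lengths:
  [0,1): 1 bp
  [1,10): 9 bp
  [10,14): 4 bp
  [14,24): 10 bp
  [24,41): 17 bp
  [41,50): 9 bp
  [50,57): 7 bp
  [57,65): 8 bp
  [65,76): 11 bp
  [76,87): 11 bp
  [87,96): 9 bp
  [96,103): 7 bp
  [103,118): 15 bp
  [118,131): 13 bp
  [131,151): 20 bp
  [151,154): 3 bp
  [154,181): 27 bp
  [181,188): 7 bp
  [188,197): 9 bp
  [197,211): 14 bp
  [211,216): 5 bp
  [216,225): 9 bp
  [225,234): 9 bp
  [234,245): 11 bp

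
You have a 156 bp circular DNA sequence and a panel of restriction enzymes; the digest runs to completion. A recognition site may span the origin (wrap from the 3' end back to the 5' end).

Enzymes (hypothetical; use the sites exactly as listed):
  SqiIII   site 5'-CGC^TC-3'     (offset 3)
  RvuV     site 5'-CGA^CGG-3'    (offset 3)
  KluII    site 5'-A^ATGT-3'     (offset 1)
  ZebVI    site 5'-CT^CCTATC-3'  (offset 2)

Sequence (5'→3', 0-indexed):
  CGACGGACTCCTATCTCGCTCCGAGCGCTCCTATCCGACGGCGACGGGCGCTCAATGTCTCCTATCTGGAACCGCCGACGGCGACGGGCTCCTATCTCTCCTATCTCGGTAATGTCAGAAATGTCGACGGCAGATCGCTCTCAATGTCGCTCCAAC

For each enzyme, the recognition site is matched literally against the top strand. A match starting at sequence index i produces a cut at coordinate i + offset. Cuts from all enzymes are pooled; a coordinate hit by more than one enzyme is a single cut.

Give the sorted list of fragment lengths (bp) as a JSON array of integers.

[1,3,5,6,6,6,6,6,7,7,7,9,9,9,9,9,10,11,12,18]

Per-enzyme occurrences:
  SqiIII CGCTC/3: at [16, 25, 48, 135, 147] ⇒ [19, 28, 51, 138, 150]
  RvuV CGACGG/3: at [0, 35, 41, 75, 81, 124] ⇒ [3, 38, 44, 78, 84, 127]
  KluII AATGT/1: at [53, 110, 119, 142] ⇒ [54, 111, 120, 143]
  ZebVI CTCCTATC/2: at [7, 27, 58, 88, 97] ⇒ [9, 29, 60, 90, 99]

All cut coordinates (distinct, sorted): [3, 9, 19, 28, 29, 38, 44, 51, 54, 60, 78, 84, 90, 99, 111, 120, 127, 138, 143, 150]

Fragment lengths:
  3→9: 6 bp
  9→19: 10 bp
  19→28: 9 bp
  28→29: 1 bp
  29→38: 9 bp
  38→44: 6 bp
  44→51: 7 bp
  51→54: 3 bp
  54→60: 6 bp
  60→78: 18 bp
  78→84: 6 bp
  84→90: 6 bp
  90→99: 9 bp
  99→111: 12 bp
  111→120: 9 bp
  120→127: 7 bp
  127→138: 11 bp
  138→143: 5 bp
  143→150: 7 bp
  150→3 (wrap): 156-150+3 = 9 bp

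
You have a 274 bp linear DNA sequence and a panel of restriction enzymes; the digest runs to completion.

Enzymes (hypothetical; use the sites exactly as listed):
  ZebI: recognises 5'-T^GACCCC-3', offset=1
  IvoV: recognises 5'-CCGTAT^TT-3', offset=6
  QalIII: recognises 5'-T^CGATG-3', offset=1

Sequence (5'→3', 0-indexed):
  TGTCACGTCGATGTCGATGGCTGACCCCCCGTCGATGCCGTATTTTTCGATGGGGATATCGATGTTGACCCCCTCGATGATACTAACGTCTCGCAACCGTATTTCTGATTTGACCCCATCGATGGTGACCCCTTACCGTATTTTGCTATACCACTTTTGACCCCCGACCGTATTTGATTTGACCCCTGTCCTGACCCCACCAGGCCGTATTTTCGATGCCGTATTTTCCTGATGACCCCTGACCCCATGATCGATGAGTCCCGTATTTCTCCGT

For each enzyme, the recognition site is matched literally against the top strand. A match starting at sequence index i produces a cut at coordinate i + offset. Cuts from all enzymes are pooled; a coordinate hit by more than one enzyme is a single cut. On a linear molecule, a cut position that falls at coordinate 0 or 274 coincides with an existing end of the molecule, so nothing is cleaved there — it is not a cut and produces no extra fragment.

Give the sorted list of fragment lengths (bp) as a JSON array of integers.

[3,4,6,7,7,7,7,8,8,8,8,8,9,9,10,11,11,11,12,12,15,15,15,17,18,28]

Per-enzyme occurrences:
  ZebI (TGACCCC, off=1): starts [21, 65, 110, 125, 157, 179, 191, 232, 239] → cuts [22, 66, 111, 126, 158, 180, 192, 233, 240]
  IvoV (CCGTATTT, off=6): starts [37, 96, 135, 167, 204, 218, 260] → cuts [43, 102, 141, 173, 210, 224, 266]
  QalIII (TCGATG, off=1): starts [7, 13, 31, 46, 58, 73, 118, 212, 250] → cuts [8, 14, 32, 47, 59, 74, 119, 213, 251]

Pooled cuts: [8, 14, 22, 32, 43, 47, 59, 66, 74, 102, 111, 119, 126, 141, 158, 173, 180, 192, 210, 213, 224, 233, 240, 251, 266]

Fragment lengths:
  [0,8): 8 bp
  [8,14): 6 bp
  [14,22): 8 bp
  [22,32): 10 bp
  [32,43): 11 bp
  [43,47): 4 bp
  [47,59): 12 bp
  [59,66): 7 bp
  [66,74): 8 bp
  [74,102): 28 bp
  [102,111): 9 bp
  [111,119): 8 bp
  [119,126): 7 bp
  [126,141): 15 bp
  [141,158): 17 bp
  [158,173): 15 bp
  [173,180): 7 bp
  [180,192): 12 bp
  [192,210): 18 bp
  [210,213): 3 bp
  [213,224): 11 bp
  [224,233): 9 bp
  [233,240): 7 bp
  [240,251): 11 bp
  [251,266): 15 bp
  [266,274): 8 bp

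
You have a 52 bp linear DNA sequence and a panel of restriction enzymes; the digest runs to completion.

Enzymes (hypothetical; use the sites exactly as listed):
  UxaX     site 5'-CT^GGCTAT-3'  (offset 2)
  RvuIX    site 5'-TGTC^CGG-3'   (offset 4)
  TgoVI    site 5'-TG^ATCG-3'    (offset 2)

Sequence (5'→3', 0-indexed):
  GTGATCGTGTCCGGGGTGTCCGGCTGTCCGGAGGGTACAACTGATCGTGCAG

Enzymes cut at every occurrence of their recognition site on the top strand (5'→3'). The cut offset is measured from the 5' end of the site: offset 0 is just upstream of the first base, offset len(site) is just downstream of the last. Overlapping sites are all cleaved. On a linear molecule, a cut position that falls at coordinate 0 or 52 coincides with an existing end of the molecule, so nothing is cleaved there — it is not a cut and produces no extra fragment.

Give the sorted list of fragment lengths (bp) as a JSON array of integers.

[3,8,8,9,9,15]

Scan for sites:
  UxaX (CTGGCTAT, off=2): no sites
  RvuIX TGTCCGG/4: at [7, 16, 24] ⇒ [11, 20, 28]
  TgoVI TGATCG/2: at [1, 41] ⇒ [3, 43]

All cut coordinates (distinct, sorted): [3, 11, 20, 28, 43]

Fragments:
  [0,3): 3 bp
  [3,11): 8 bp
  [11,20): 9 bp
  [20,28): 8 bp
  [28,43): 15 bp
  [43,52): 9 bp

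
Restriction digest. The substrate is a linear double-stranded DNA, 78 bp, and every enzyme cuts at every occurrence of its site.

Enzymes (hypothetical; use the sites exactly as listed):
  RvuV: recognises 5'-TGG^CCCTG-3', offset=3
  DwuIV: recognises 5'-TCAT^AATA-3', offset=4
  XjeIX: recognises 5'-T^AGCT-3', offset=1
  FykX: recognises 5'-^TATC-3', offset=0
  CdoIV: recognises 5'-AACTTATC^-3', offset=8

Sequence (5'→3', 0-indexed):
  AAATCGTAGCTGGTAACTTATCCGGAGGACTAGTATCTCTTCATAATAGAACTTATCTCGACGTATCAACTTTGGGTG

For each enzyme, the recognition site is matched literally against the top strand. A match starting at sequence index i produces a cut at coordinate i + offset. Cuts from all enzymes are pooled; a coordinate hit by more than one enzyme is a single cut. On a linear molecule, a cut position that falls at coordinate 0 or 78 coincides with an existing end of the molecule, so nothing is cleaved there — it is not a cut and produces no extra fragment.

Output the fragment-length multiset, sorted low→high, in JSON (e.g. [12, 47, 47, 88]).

[4,4,6,7,9,11,11,11,15]

Site scan:
  RvuV (TGGCCCTG, off=3): no sites
  DwuIV (TCATAATA, off=4): starts [40] → cuts [44]
  XjeIX (TAGCT, off=1): starts [6] → cuts [7]
  FykX (TATC, off=0): starts [18, 33, 53, 63] → cuts [18, 33, 53, 63]
  CdoIV (AACTTATC, off=8): starts [14, 49] → cuts [22, 57]

All cut coordinates (distinct, sorted): [7, 18, 22, 33, 44, 53, 57, 63]

Fragments:
  [0,7): 7 bp
  [7,18): 11 bp
  [18,22): 4 bp
  [22,33): 11 bp
  [33,44): 11 bp
  [44,53): 9 bp
  [53,57): 4 bp
  [57,63): 6 bp
  [63,78): 15 bp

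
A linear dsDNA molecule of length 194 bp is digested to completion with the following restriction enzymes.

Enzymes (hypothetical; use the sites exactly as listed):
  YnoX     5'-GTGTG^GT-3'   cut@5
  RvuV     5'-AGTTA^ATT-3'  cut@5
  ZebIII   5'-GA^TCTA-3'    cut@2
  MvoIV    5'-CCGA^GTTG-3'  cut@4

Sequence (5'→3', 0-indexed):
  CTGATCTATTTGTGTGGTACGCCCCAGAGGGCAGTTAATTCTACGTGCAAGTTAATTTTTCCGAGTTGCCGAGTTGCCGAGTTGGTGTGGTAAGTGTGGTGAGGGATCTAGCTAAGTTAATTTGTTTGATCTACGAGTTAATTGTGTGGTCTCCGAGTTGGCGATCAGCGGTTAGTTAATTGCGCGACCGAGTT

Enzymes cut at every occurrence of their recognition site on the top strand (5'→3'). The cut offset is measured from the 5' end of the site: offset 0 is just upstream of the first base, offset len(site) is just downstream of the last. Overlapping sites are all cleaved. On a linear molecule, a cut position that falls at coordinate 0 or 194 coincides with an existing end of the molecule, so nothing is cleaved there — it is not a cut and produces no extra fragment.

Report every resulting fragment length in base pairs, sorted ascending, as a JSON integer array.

Site scan:
  YnoX (GTGTGGT, off=5): starts [11, 84, 93, 143] → cuts [16, 89, 98, 148]
  RvuV (AGTTAATT, off=5): starts [32, 49, 114, 135, 173] → cuts [37, 54, 119, 140, 178]
  ZebIII (GATCTA, off=2): starts [2, 104, 127] → cuts [4, 106, 129]
  MvoIV (CCGAGTTG, off=4): starts [60, 68, 76, 152] → cuts [64, 72, 80, 156]

All cut coordinates (distinct, sorted): [4, 16, 37, 54, 64, 72, 80, 89, 98, 106, 119, 129, 140, 148, 156, 178]

Fragments:
  [0,4): 4 bp
  [4,16): 12 bp
  [16,37): 21 bp
  [37,54): 17 bp
  [54,64): 10 bp
  [64,72): 8 bp
  [72,80): 8 bp
  [80,89): 9 bp
  [89,98): 9 bp
  [98,106): 8 bp
  [106,119): 13 bp
  [119,129): 10 bp
  [129,140): 11 bp
  [140,148): 8 bp
  [148,156): 8 bp
  [156,178): 22 bp
  [178,194): 16 bp

[4,8,8,8,8,8,9,9,10,10,11,12,13,16,17,21,22]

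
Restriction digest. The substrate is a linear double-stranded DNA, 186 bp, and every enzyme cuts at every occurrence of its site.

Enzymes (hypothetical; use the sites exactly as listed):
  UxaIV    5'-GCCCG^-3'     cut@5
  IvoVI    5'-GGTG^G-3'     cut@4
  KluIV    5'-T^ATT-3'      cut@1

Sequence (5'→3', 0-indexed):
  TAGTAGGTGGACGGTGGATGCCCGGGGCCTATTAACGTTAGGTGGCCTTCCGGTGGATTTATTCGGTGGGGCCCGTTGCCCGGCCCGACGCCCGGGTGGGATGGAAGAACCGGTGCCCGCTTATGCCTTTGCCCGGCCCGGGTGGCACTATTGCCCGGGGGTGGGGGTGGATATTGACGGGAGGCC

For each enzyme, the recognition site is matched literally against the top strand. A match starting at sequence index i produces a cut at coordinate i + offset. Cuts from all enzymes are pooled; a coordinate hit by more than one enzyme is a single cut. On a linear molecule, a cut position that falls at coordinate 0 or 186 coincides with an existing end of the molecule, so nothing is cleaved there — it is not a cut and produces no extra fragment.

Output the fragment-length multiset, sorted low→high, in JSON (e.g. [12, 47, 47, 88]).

[3,4,4,5,5,5,5,6,6,6,7,7,7,7,8,8,8,9,11,14,14,16,21]

Per-enzyme occurrences:
  UxaIV GCCCG/5: at [19, 70, 77, 82, 89, 114, 130, 135, 152] ⇒ [24, 75, 82, 87, 94, 119, 135, 140, 157]
  IvoVI GGTGG/4: at [5, 12, 40, 51, 64, 94, 140, 159, 165] ⇒ [9, 16, 44, 55, 68, 98, 144, 163, 169]
  KluIV TATT/1: at [29, 59, 148, 171] ⇒ [30, 60, 149, 172]

All cut coordinates (distinct, sorted): [9, 16, 24, 30, 44, 55, 60, 68, 75, 82, 87, 94, 98, 119, 135, 140, 144, 149, 157, 163, 169, 172]

Fragment lengths:
  [0,9): 9 bp
  [9,16): 7 bp
  [16,24): 8 bp
  [24,30): 6 bp
  [30,44): 14 bp
  [44,55): 11 bp
  [55,60): 5 bp
  [60,68): 8 bp
  [68,75): 7 bp
  [75,82): 7 bp
  [82,87): 5 bp
  [87,94): 7 bp
  [94,98): 4 bp
  [98,119): 21 bp
  [119,135): 16 bp
  [135,140): 5 bp
  [140,144): 4 bp
  [144,149): 5 bp
  [149,157): 8 bp
  [157,163): 6 bp
  [163,169): 6 bp
  [169,172): 3 bp
  [172,186): 14 bp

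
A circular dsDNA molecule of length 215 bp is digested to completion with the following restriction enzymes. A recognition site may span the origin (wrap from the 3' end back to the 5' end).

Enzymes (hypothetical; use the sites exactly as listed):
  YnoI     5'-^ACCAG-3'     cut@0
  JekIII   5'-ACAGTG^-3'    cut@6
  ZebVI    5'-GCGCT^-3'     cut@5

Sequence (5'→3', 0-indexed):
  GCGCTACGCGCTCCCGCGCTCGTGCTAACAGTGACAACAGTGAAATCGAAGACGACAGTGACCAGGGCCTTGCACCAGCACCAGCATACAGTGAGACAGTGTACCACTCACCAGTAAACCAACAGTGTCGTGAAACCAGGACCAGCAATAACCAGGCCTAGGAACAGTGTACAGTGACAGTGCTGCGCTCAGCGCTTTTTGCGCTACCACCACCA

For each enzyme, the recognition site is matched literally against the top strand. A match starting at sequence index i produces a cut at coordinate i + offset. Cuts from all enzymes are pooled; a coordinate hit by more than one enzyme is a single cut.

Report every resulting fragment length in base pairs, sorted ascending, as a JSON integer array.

[6,6,6,6,7,7,7,7,7,8,8,8,9,9,9,10,13,13,14,18,18,19]

Scan for sites:
  YnoI (ACCAG, off=0): starts [60, 73, 79, 109, 134, 140, 150, 211] → cuts [60, 73, 79, 109, 134, 140, 150, 211]
  JekIII (ACAGTG, off=6): starts [27, 36, 54, 87, 95, 121, 163, 170, 176] → cuts [33, 42, 60, 93, 101, 127, 169, 176, 182]
  ZebVI (GCGCT, off=5): starts [0, 7, 15, 184, 191, 200] → cuts [5, 12, 20, 189, 196, 205]

All cut coordinates (distinct, sorted): [5, 12, 20, 33, 42, 60, 73, 79, 93, 101, 109, 127, 134, 140, 150, 169, 176, 182, 189, 196, 205, 211]

Fragments:
  5→12: 7 bp
  12→20: 8 bp
  20→33: 13 bp
  33→42: 9 bp
  42→60: 18 bp
  60→73: 13 bp
  73→79: 6 bp
  79→93: 14 bp
  93→101: 8 bp
  101→109: 8 bp
  109→127: 18 bp
  127→134: 7 bp
  134→140: 6 bp
  140→150: 10 bp
  150→169: 19 bp
  169→176: 7 bp
  176→182: 6 bp
  182→189: 7 bp
  189→196: 7 bp
  196→205: 9 bp
  205→211: 6 bp
  211→5 (wrap): 215-211+5 = 9 bp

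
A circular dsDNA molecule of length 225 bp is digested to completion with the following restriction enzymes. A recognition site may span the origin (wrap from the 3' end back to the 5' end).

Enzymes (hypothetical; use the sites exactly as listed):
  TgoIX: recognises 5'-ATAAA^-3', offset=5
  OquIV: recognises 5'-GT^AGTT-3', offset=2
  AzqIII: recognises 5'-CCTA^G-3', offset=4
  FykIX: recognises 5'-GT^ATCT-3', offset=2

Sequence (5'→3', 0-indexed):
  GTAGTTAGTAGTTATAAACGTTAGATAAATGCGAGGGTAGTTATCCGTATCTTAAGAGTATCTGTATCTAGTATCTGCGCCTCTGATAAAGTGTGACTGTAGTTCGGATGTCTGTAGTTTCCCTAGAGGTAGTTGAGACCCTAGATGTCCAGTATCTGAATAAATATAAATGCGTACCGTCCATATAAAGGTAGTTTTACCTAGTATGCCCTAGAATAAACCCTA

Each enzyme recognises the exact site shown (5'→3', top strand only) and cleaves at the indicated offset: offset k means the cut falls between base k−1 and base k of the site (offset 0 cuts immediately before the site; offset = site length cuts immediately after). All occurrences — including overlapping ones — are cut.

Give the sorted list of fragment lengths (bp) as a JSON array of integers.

Scan for sites:
  TgoIX (ATAAA, off=5): starts [13, 24, 85, 159, 165, 184, 215] → cuts [18, 29, 90, 164, 170, 189, 220]
  OquIV (GTAGTT, off=2): starts [0, 7, 36, 98, 113, 128, 190] → cuts [2, 9, 38, 100, 115, 130, 192]
  AzqIII (CCTAG, off=4): starts [121, 139, 199, 209, 221] → cuts [0, 125, 143, 203, 213]
  FykIX (GTATCT, off=2): starts [46, 57, 63, 70, 151] → cuts [48, 59, 65, 72, 153]

Pooled cuts: [0, 2, 9, 18, 29, 38, 48, 59, 65, 72, 90, 100, 115, 125, 130, 143, 153, 164, 170, 189, 192, 203, 213, 220]

Fragments:
  0→2: 2 bp
  2→9: 7 bp
  9→18: 9 bp
  18→29: 11 bp
  29→38: 9 bp
  38→48: 10 bp
  48→59: 11 bp
  59→65: 6 bp
  65→72: 7 bp
  72→90: 18 bp
  90→100: 10 bp
  100→115: 15 bp
  115→125: 10 bp
  125→130: 5 bp
  130→143: 13 bp
  143→153: 10 bp
  153→164: 11 bp
  164→170: 6 bp
  170→189: 19 bp
  189→192: 3 bp
  192→203: 11 bp
  203→213: 10 bp
  213→220: 7 bp
  220→0 (wrap): 225-220+0 = 5 bp

[2,3,5,5,6,6,7,7,7,9,9,10,10,10,10,10,11,11,11,11,13,15,18,19]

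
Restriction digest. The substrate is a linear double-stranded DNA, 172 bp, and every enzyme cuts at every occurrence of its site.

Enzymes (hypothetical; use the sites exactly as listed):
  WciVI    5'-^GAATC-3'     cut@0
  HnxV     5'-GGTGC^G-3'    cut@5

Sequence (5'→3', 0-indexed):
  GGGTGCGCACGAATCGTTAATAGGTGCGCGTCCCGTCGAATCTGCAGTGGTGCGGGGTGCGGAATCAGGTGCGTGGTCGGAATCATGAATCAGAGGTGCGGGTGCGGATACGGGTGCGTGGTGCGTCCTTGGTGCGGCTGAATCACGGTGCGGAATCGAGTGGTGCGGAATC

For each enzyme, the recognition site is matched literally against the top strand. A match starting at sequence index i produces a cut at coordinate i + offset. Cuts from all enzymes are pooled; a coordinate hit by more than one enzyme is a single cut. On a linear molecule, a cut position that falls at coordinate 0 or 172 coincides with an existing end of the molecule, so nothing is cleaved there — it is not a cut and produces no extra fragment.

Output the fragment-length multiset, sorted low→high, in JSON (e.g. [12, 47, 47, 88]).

Site scan:
  WciVI (GAATC, off=0): starts [10, 37, 61, 79, 86, 139, 152, 167] → cuts [10, 37, 61, 79, 86, 139, 152, 167]
  HnxV (GGTGCG, off=5): starts [1, 22, 48, 55, 67, 94, 100, 112, 119, 130, 146, 161] → cuts [6, 27, 53, 60, 72, 99, 105, 117, 124, 135, 151, 166]

Pooled cuts: [6, 10, 27, 37, 53, 60, 61, 72, 79, 86, 99, 105, 117, 124, 135, 139, 151, 152, 166, 167]

Fragment lengths:
  [0,6): 6 bp
  [6,10): 4 bp
  [10,27): 17 bp
  [27,37): 10 bp
  [37,53): 16 bp
  [53,60): 7 bp
  [60,61): 1 bp
  [61,72): 11 bp
  [72,79): 7 bp
  [79,86): 7 bp
  [86,99): 13 bp
  [99,105): 6 bp
  [105,117): 12 bp
  [117,124): 7 bp
  [124,135): 11 bp
  [135,139): 4 bp
  [139,151): 12 bp
  [151,152): 1 bp
  [152,166): 14 bp
  [166,167): 1 bp
  [167,172): 5 bp

[1,1,1,4,4,5,6,6,7,7,7,7,10,11,11,12,12,13,14,16,17]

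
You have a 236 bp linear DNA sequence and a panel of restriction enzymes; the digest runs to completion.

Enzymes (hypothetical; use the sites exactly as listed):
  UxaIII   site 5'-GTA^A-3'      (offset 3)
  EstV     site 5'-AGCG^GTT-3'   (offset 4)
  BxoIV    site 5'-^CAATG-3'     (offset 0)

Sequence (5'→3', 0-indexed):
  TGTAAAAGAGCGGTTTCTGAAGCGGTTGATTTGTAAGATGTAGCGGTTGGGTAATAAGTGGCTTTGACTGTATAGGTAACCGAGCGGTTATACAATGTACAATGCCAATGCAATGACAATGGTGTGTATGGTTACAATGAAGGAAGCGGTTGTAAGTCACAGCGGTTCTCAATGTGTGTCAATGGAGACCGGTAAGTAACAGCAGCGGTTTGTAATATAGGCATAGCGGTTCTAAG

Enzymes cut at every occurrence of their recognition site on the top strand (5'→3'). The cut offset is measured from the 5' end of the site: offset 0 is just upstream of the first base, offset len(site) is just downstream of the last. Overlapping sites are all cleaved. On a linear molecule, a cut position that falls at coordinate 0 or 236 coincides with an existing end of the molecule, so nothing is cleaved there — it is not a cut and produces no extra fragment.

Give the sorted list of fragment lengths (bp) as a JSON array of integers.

[4,4,5,5,6,6,6,6,7,7,8,8,8,8,9,10,10,10,11,12,14,14,15,18,25]

Scan for sites:
  UxaIII (GTAA, off=3): starts [1, 32, 50, 75, 151, 191, 195, 211] → cuts [4, 35, 53, 78, 154, 194, 198, 214]
  EstV (AGCGGTT, off=4): starts [8, 20, 41, 82, 144, 160, 203, 224] → cuts [12, 24, 45, 86, 148, 164, 207, 228]
  BxoIV (CAATG, off=0): starts [92, 99, 105, 110, 116, 134, 169, 179] → cuts [92, 99, 105, 110, 116, 134, 169, 179]

All cut coordinates (distinct, sorted): [4, 12, 24, 35, 45, 53, 78, 86, 92, 99, 105, 110, 116, 134, 148, 154, 164, 169, 179, 194, 198, 207, 214, 228]

Fragment lengths:
  [0,4): 4 bp
  [4,12): 8 bp
  [12,24): 12 bp
  [24,35): 11 bp
  [35,45): 10 bp
  [45,53): 8 bp
  [53,78): 25 bp
  [78,86): 8 bp
  [86,92): 6 bp
  [92,99): 7 bp
  [99,105): 6 bp
  [105,110): 5 bp
  [110,116): 6 bp
  [116,134): 18 bp
  [134,148): 14 bp
  [148,154): 6 bp
  [154,164): 10 bp
  [164,169): 5 bp
  [169,179): 10 bp
  [179,194): 15 bp
  [194,198): 4 bp
  [198,207): 9 bp
  [207,214): 7 bp
  [214,228): 14 bp
  [228,236): 8 bp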